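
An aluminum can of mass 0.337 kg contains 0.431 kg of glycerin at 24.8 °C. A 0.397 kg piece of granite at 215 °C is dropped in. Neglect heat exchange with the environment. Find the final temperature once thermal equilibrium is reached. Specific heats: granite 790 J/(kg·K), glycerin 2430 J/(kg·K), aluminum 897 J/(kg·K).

With ΣQ=0 the equilibrium temperature is the m·c-weighted mean:
T_f = (313.63·215 + 1047.3·24.8 + 302.29·24.8) / (313.63 + 1047.3 + 302.29)
    = 100901 / 1663.2 ≈ 60.67 °C

T_f ≈ 60.7 °C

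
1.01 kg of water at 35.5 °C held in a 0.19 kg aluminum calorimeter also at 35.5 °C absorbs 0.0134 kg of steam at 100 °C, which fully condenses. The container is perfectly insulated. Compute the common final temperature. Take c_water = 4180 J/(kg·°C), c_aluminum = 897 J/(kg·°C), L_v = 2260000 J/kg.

T_f ≈ 43.1 °C

Conservation of energy gives ΣQ = 0:
steam→water at 100 °C releases m L_v = 0.0134×2260000 = 30284
  condensed water 100 °C→T: 56.01(T − 100)
  original water: 4221.8(T − 35.5)
  cup: 170.43(T − 35.5)
4448.2 T = 30284 + 5601.2 + 155924 = 191809
T ≈ 43.12 °C, under the boiling point, so the assumption holds.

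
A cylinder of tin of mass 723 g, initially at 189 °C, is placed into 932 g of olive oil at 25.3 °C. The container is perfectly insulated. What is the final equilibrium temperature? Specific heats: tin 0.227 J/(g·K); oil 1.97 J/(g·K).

Taking heat into each body as positive, Σ m c ΔT = 0:
723×0.227×(T − 189) + 932×1.97×(T − 25.3) = 0
164.12(T − 189) + 1836(T − 25.3) = 0
2000.2 T = 77471
T = 77471/2000.2 ≈ 38.73 °C

T_f ≈ 38.7 °C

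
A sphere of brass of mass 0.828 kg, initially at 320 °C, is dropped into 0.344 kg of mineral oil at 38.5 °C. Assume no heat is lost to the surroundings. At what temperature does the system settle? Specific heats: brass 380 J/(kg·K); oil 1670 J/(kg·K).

T_f ≈ 138.1 °C

Heat gained plus heat lost sum to zero:
0.828×380×(T − 320) + 0.344×1670×(T − 38.5) = 0
889.12 T = 122802
T = 122802 / 889.12 = 138 °C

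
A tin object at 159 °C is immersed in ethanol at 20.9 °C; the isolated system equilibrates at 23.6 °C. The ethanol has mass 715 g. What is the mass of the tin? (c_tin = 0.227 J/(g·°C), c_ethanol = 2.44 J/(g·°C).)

m ≈ 153 g

|Q_tin| = |Q_ethanol|:
m×0.227×(159 − 23.6) = 715×2.44×(23.6 − 20.9)
30.74 m = 4710.4  ⇒  m ≈ 153.3 g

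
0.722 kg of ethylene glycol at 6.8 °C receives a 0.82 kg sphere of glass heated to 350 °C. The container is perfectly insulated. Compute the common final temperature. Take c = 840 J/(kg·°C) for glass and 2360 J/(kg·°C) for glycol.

T_f ≈ 105.6 °C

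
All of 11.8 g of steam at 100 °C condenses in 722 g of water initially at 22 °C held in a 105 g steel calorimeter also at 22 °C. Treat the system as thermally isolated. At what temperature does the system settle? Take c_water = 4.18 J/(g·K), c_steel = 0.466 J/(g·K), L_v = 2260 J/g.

T_f ≈ 31.8 °C

Energy balance with sensible and latent terms:
condense steam: −11.8·2260 = −26668; condensed water 100 °C→T: 49.32(T − 100); original water: 3018(T − 22); steel cup: 105·0.466·(T − 22) = 48.93(T − 22)
3116.2 T = 26668 + 4932.4 + 67472 = 99072
T ≈ 31.79 °C — below 100 °C, confirming all the steam condensed.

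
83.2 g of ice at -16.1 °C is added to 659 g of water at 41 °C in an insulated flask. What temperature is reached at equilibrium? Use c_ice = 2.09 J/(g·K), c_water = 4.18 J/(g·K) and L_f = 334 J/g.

T_f ≈ 26.5 °C

Energy conservation, ΣQ = 0:
warm ice to 0 °C: 83.2×2.09×(0 − (-16.1)) = 2799.6; latent heat to melt: 83.2×334 = 27789; meltwater 0→T: 83.2×4.18×T = 347.78 T; water: 2754.6(T − 41)
3102.4 T = 112939 − 30588 = 82351
T ≈ 26.54 °C — above 0 °C, consistent with complete melting.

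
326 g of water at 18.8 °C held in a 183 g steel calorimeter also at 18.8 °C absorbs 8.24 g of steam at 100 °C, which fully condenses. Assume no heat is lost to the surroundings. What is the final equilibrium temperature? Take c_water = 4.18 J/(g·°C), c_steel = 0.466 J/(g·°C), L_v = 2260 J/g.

Energy conservation, ΣQ = 0:
latent heat released on condensation: 8.24×2260 = 18622
  condensed water 100 °C→T: 34.44(T − 100)
  water warms: 326×4.18×(T − 18.8) = 1362.7(T − 18.8)
  steel cup: 183×0.466×(T − 18.8) = 85.28(T − 18.8)
1482.4 T = 18622 + 3444.3 + 27222 = 49288
T ≈ 33.25 °C, under the boiling point, so the assumption holds.

T_f ≈ 33.2 °C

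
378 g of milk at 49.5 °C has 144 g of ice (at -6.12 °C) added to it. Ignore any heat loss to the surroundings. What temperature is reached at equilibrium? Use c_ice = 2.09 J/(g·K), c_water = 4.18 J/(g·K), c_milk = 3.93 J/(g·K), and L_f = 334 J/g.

Energy balance with sensible and latent terms:
warm ice to 0 °C: 144×2.09×(0 − (-6.12)) = 1841.9; fusion: m_ice L_f = 144×334 = 48096; warm the meltwater: 601.92 T; milk: 1485.5(T − 49.5)
2087.5 T = 73534 − 49938 = 23596
T ≈ 11.30 °C (positive, so assuming full melt was valid).

T_f ≈ 11.3 °C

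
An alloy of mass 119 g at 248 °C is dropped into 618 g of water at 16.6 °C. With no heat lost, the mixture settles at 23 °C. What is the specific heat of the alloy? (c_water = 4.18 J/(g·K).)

c ≈ 0.617 J/(g·K)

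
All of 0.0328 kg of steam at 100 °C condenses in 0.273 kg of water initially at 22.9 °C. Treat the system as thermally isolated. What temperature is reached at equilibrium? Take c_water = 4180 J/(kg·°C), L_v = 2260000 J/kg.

Energy conservation, ΣQ = 0:
steam→water at 100 °C releases m L_v = 0.0328×2260000 = 74128; condensate cools 100→T: 0.0328×4180×(T − 100) = 137.1(T − 100); original water: 1141.1(T − 22.9)
1278.2 T = 74128 + 13710 + 26132 = 113971
T ≈ 89.16 °C, under the boiling point, so the assumption holds.

T_f ≈ 89.2 °C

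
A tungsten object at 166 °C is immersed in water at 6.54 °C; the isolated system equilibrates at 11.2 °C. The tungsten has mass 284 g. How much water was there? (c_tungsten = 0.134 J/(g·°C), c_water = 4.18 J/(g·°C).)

m ≈ 302 g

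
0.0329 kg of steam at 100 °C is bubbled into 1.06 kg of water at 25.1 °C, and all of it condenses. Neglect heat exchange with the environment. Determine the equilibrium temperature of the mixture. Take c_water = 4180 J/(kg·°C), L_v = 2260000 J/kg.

T_f ≈ 43.6 °C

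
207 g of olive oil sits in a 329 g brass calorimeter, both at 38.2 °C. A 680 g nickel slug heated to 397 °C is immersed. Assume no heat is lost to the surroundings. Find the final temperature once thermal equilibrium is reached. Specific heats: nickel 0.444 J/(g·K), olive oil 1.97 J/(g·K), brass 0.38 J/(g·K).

Heat gained plus heat lost sum to zero:
680×0.444×(T − 397) + 207×1.97×(T − 38.2) + 329×0.38×(T − 38.2) = 0
301.92(T − 397) + 407.79(T − 38.2) + 125.02(T − 38.2) = 0
834.73 T = 140216
T = 140216 / 834.73 = 168 °C

T_f ≈ 168.0 °C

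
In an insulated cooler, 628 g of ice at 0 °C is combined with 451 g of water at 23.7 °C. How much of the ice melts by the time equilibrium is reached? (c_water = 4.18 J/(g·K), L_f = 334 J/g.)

Water can give up m c ΔT = 451×4.18×23.7 = 44679 J before reaching 0 °C.
To melt every bit of ice: 628×334 = 209752 J.
Since 44679 < 209752 J, not all the ice melts; equilibrium is at 0 °C.
Mass melted = 44679/334 ≈ 133.8 g.

m_melted ≈ 134 g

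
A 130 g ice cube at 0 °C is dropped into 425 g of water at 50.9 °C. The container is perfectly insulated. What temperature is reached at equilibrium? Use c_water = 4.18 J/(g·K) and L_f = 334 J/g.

T_f ≈ 20.3 °C

Sum of m c ΔT and latent-heat terms is zero:
fusion: m_ice L_f = 130·334 = 43420
  meltwater 0→T: 130·4.18·T = 543.4 T
  water cools: 425·4.18·(T − 50.9) = 1776.5(T − 50.9)
2319.9 T = 90424 − 43420 = 47004
T ≈ 20.26 °C. Since T > 0 °C, the all-ice-melts assumption holds.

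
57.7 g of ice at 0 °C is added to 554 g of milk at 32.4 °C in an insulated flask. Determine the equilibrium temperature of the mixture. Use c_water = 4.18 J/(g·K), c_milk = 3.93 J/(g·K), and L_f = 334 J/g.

T_f ≈ 21.2 °C

Heat gained plus heat lost sum to zero:
fusion: m_ice L_f = 57.7×334 = 19272
  meltwater 0→T: 57.7×4.18×T = 241.19 T
  milk cools: 554×3.93×(T − 32.4) = 2177.2(T − 32.4)
2418.4 T = 70542 − 19272 = 51270
T ≈ 21.20 °C (positive, so assuming full melt was valid).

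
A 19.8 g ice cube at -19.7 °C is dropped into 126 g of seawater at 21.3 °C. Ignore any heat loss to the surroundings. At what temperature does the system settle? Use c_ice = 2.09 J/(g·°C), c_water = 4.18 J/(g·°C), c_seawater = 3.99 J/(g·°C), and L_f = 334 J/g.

Energy balance with sensible and latent terms:
warm ice to 0 °C: 19.8·2.09·(0 − (-19.7)) = 815.23; melt ice: 19.8·334 = 6613.2; warm the meltwater: 82.76 T; seawater: 502.74(T − 21.3)
585.5 T = 10708 − 7428.4 = 3279.9
T ≈ 5.60 °C — above 0 °C, consistent with complete melting.

T_f ≈ 5.6 °C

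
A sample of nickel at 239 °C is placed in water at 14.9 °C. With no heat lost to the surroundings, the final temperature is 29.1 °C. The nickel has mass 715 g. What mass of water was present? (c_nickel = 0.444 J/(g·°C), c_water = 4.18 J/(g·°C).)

m ≈ 1120 g

Heat lost by the nickel = heat gained by the water:
715×0.444×(239 − 29.1) = m×4.18×(29.1 − 14.9)
59.36 m = 66635  ⇒  m ≈ 1123 g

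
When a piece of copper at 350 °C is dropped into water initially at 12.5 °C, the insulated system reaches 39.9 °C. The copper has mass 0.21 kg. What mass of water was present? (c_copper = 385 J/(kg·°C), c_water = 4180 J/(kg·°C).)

m ≈ 0.219 kg

Let T be the final temperature. ΣQ_i = 0:
0.21·385·(39.9 − 350) + m·4180·(39.9 − 12.5) = 0
114532 m = 25072
m = 25072/114532 ≈ 0.2189 kg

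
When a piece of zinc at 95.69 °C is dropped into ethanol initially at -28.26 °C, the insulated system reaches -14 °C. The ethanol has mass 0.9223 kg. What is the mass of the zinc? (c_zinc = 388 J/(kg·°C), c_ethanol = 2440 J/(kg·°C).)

m ≈ 0.754 kg

|Q_zinc| = |Q_ethanol|:
m×388×(95.69 − -14) = 0.9223×2440×(-14 − (-28.26))
42560 m = 32091  ⇒  m ≈ 0.754 kg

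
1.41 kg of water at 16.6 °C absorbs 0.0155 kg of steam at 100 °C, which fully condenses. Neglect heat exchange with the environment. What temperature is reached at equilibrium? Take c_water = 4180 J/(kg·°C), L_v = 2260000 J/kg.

T_f ≈ 23.4 °C

Sum of m c ΔT and latent-heat terms is zero:
condense steam: −0.0155×2260000 = −35030; condensate cools 100→T: 0.0155×4180×(T − 100) = 64.79(T − 100); original water: 5893.8(T − 16.6)
5958.6 T = 35030 + 6479 + 97837 = 139346
T ≈ 23.39 °C — below 100 °C, confirming all the steam condensed.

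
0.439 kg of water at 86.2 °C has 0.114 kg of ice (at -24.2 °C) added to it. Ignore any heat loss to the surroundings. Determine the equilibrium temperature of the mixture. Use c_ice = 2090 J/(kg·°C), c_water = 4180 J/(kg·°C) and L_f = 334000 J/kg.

T_f ≈ 49.5 °C

Sum of m c ΔT and latent-heat terms is zero:
warm ice to 0 °C: 0.114×2090×(0 − (-24.2)) = 5765.9; melt ice: 0.114×334000 = 38076; warm the meltwater: 476.52 T; water cools: 0.439×4180×(T − 86.2) = 1835(T − 86.2)
2311.5 T = 158179 − 43842 = 114337
T ≈ 49.46 °C. Since T > 0 °C, the all-ice-melts assumption holds.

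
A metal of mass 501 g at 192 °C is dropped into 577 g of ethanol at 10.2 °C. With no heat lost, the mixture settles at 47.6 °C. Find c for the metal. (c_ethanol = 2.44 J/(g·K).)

m_s c (T_s − T_f) = m_ethanol c_ethanol (T_f − T_0):
501·c·(192 − 47.6) = 577·2.44·(47.6 − 10.2)
72344 c = 52655  ⇒  c ≈ 0.7278 J/(g·K)

c ≈ 0.728 J/(g·K)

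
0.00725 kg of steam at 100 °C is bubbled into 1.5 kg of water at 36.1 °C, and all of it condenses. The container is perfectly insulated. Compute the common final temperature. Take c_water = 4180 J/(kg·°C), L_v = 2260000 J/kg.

Sum of m c ΔT and latent-heat terms is zero:
latent heat released on condensation: 0.00725·2260000 = 16385
  condensed water 100 °C→T: 30.31(T − 100)
  water warms: 1.5·4180·(T − 36.1) = 6270(T − 36.1)
6300.3 T = 16385 + 3030.5 + 226347 = 245762
T ≈ 39.01 °C, under the boiling point, so the assumption holds.

T_f ≈ 39.0 °C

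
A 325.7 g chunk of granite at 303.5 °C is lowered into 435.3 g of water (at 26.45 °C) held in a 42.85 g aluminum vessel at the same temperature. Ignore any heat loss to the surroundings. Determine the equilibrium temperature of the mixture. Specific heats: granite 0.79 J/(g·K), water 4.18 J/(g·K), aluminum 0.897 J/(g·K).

Taking heat into each body as positive, Σ m c ΔT = 0:
325.7·0.79·(T − 303.5) + 435.3·4.18·(T − 26.45) + 42.85·0.897·(T − 26.45) = 0
2115.3 T = 127235
T = 127235 / 2115.3 = 60.2 °C

T_f ≈ 60.2 °C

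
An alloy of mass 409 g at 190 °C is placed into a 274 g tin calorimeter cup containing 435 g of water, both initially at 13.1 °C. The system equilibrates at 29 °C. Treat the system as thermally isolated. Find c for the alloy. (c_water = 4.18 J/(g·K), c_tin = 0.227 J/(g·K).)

c ≈ 0.454 J/(g·K)

Let T be the final temperature. ΣQ_i = 0:
409×c×(29 − 190) + 435×4.18×(29 − 13.1) + 274×0.227×(29 − 13.1) = 0
-65849 c = -29900
c = -29900/-65849 ≈ 0.4541 J/(g·K)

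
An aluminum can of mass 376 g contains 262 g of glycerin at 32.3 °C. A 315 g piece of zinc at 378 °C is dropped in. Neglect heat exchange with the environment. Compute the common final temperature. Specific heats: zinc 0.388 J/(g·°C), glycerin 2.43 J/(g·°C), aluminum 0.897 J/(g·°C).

T_f ≈ 70.8 °C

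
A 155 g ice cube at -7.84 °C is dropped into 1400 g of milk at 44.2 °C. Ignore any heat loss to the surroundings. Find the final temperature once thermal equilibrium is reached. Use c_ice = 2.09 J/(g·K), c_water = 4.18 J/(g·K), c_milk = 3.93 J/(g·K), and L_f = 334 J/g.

Energy conservation, ΣQ = 0:
ice -7.84→0 °C: 155·2.09·7.84 = 2539.8
  fusion: m_ice L_f = 155·334 = 51770
  meltwater 0→T: 155·4.18·T = 647.9 T
  milk: 5502(T − 44.2)
6149.9 T = 243188 − 54310 = 188879
T ≈ 30.71 °C — above 0 °C, consistent with complete melting.

T_f ≈ 30.7 °C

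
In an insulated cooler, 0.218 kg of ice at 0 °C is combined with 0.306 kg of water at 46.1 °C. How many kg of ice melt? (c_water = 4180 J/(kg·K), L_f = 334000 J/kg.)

m_melted ≈ 0.177 kg

Water can give up m c ΔT = 0.306×4180×46.1 = 58966 J before reaching 0 °C.
Fully melting the ice requires m_ice L_f = 0.218×334000 = 72812 J.
58966 J < 72812 J, so only part of the ice melts and the system sits at 0 °C.
Mass melted = 58966/334000 ≈ 0.1765 kg.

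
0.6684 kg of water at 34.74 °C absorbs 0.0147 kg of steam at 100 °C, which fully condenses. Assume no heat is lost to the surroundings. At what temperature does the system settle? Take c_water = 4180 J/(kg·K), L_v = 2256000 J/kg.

T_f ≈ 47.8 °C

Let T be the final temperature. ΣQ_i = 0:
steam→water at 100 °C releases m L_v = 0.0147·2256000 = 33163
  condensed water 100 °C→T: 61.45(T − 100)
  water warms: 0.6684·4180·(T − 34.74) = 2793.9(T − 34.74)
2855.4 T = 33163 + 6144.6 + 97061 = 136368
T ≈ 47.76 °C (< 100 °C, so full condensation is consistent).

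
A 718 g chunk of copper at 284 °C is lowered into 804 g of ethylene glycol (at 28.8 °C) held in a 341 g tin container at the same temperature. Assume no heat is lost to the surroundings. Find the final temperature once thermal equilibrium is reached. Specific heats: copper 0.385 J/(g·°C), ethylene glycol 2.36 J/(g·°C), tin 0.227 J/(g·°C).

T_f ≈ 60.1 °C

With ΣQ=0 the equilibrium temperature is the m·c-weighted mean:
T_f = (276.43*284 + 1897.4*28.8 + 77.41*28.8) / (276.43 + 1897.4 + 77.41)
    = 135382 / 2251.3 ≈ 60.14 °C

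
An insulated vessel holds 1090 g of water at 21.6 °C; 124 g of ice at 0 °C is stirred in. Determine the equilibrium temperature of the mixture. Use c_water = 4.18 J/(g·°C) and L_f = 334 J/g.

Net heat exchanged in the isolated system is zero:
melt ice: 124×334 = 41416; meltwater 0→T: 124×4.18×T = 518.32 T; water: 4556.2(T − 21.6)
5074.5 T = 98414 − 41416 = 56998
T ≈ 11.23 °C — above 0 °C, consistent with complete melting.

T_f ≈ 11.2 °C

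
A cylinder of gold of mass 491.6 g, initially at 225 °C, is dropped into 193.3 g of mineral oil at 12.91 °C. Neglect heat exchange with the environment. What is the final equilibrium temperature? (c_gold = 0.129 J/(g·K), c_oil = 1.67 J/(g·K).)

|Q_gold| = |Q_oil|:
491.6·0.129·(225 − T) = 193.3·1.67·(T − 12.91)
63.42(225 − T) = 322.81(T − 12.91)
386.23 T = 18436  ⇒  T ≈ 47.73 °C

T_f ≈ 47.7 °C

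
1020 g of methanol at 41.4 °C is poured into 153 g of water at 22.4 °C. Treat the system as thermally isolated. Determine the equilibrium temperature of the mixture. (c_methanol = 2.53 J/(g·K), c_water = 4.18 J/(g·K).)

T_f ≈ 37.6 °C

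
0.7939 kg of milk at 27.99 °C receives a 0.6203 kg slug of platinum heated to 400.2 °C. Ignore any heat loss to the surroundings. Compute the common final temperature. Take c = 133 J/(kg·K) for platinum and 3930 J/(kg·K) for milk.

T_f ≈ 37.6 °C

Set heat shed by the hot body equal to heat absorbed by the cold body:
0.6203×133×(400.2 − T) = 0.7939×3930×(T − 27.99)
82.5(400.2 − T) = 3120(T − 27.99)
3202.5 T = 120346  ⇒  T ≈ 37.58 °C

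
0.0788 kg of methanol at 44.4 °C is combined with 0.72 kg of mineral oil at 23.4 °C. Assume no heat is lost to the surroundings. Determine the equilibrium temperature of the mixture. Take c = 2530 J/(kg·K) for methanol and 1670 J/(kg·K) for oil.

T_f ≈ 26.4 °C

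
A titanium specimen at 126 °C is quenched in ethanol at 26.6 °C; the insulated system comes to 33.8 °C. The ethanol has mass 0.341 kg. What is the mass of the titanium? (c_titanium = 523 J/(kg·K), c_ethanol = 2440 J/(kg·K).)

m ≈ 0.124 kg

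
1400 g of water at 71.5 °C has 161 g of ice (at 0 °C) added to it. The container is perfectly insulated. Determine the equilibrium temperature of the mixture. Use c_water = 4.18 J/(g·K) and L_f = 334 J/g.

T_f ≈ 55.9 °C

Sum of m c ΔT and latent-heat terms is zero:
fusion: m_ice L_f = 161×334 = 53774; warm the meltwater: 672.98 T; water cools: 1400×4.18×(T − 71.5) = 5852(T − 71.5)
6525 T = 418418 − 53774 = 364644
T ≈ 55.88 °C. Since T > 0 °C, the all-ice-melts assumption holds.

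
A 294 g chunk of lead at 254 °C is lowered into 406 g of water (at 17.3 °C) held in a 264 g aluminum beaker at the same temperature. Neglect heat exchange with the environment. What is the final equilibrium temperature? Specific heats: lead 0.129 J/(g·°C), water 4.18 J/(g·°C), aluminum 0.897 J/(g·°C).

T_f ≈ 21.9 °C

Heat gained plus heat lost sum to zero:
294×0.129×(T − 254) + 406×4.18×(T − 17.3) + 264×0.897×(T − 17.3) = 0
37.93(T − 254) + 1697.1(T − 17.3) + 236.81(T − 17.3) = 0
(37.93 + 1697.1 + 236.81) T = 37.93×254 + 1697.1×17.3 + 236.81×17.3
T = 43089 / 1971.8 = 21.9 °C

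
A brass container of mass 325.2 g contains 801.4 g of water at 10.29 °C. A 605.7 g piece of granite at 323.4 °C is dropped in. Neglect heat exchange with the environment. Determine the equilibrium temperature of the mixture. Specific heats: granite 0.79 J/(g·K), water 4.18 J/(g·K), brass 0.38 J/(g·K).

T_f ≈ 48.2 °C

Energy conservation, ΣQ = 0:
605.7·0.79·(T − 323.4) + 801.4·4.18·(T − 10.29) + 325.2·0.38·(T − 10.29) = 0
478.5(T − 323.4) + 3349.9(T − 10.29) + 123.58(T − 10.29) = 0
3951.9 T = 190489
T = 190489 / 3951.9 = 48.2 °C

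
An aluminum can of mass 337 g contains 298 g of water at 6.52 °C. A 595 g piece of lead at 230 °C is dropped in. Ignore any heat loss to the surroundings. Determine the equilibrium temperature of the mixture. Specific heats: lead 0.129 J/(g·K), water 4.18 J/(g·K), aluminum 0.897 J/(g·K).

T_f ≈ 17.1 °C

Taking heat into each body as positive, Σ m c ΔT = 0:
595*0.129*(T − 230) + 298*4.18*(T − 6.52) + 337*0.897*(T − 6.52) = 0
1624.7 T = 27746
T = 27746/1624.7 ≈ 17.08 °C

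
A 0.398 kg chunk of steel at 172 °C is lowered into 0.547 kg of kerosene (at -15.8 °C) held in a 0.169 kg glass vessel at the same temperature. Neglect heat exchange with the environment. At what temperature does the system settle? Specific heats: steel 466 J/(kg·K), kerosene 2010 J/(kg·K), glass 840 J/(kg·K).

T_f ≈ 8.6 °C

Setting the total heat transfer to zero:
0.398×466×(T − 172) + 0.547×2010×(T − (-15.8)) + 0.169×840×(T − (-15.8)) = 0
1426.9 T = 12286
T ≈ 8.61 °C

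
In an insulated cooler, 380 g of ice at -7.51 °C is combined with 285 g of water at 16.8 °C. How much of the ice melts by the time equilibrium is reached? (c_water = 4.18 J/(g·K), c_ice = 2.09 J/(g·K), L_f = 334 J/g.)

m_melted ≈ 42.1 g

Cooling the water to 0 °C releases 285×4.18×16.8 = 20014 J.
Of that, 380×2.09×7.51 = 5964.4 J goes to bring the ice to 0 °C, leaving 14049 J.
Melting all 380 g of ice would need 380×334 = 126920 J.
14049 J < 126920 J, so only part of the ice melts and the system sits at 0 °C.
Mass melted = 14049/334 ≈ 42.06 g.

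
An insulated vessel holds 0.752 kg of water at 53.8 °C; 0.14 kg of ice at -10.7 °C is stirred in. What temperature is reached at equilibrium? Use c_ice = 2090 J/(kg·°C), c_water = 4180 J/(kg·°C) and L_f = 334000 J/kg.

Energy balance with sensible and latent terms:
warm ice to 0 °C: 0.14×2090×(0 − (-10.7)) = 3130.8; fusion: m_ice L_f = 0.14×334000 = 46760; warm the meltwater: 585.2 T; water cools: 0.752×4180×(T − 53.8) = 3143.4(T − 53.8)
3728.6 T = 169113 − 49891 = 119222
T ≈ 31.98 °C — above 0 °C, consistent with complete melting.

T_f ≈ 32.0 °C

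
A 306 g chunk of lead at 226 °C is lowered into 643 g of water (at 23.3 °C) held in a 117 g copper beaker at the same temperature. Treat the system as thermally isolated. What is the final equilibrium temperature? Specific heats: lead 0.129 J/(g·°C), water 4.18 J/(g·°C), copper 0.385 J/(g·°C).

T_f ≈ 26.2 °C

Conservation of energy gives ΣQ = 0:
306×0.129×(T − 226) + 643×4.18×(T − 23.3) + 117×0.385×(T − 23.3) = 0
(39.47 + 2687.7 + 45.05) T = 39.47×226 + 2687.7×23.3 + 45.05×23.3
T = 72595 / 2772.3 = 26.2 °C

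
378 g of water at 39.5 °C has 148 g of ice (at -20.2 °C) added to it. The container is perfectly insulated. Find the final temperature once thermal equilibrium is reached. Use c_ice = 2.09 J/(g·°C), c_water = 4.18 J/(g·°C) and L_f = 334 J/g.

Conservation of energy gives ΣQ = 0:
ice -20.2→0 °C: 148×2.09×20.2 = 6248.3
  melt ice: 148×334 = 49432
  meltwater 0→T: 148×4.18×T = 618.64 T
  water: 1580(T − 39.5)
2198.7 T = 62412 − 55680 = 6731.3
T ≈ 3.06 °C. Since T > 0 °C, the all-ice-melts assumption holds.

T_f ≈ 3.1 °C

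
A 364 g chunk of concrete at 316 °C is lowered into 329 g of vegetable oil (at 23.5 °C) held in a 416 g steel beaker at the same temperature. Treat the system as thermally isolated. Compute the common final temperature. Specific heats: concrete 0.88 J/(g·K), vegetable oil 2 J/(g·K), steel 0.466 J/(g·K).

Net heat exchanged in the isolated system is zero:
364×0.88×(T − 316) + 329×2×(T − 23.5) + 416×0.466×(T − 23.5) = 0
(320.32 + 658 + 193.86) T = 320.32×316 + 658×23.5 + 193.86×23.5
T ≈ 103.43 °C

T_f ≈ 103.4 °C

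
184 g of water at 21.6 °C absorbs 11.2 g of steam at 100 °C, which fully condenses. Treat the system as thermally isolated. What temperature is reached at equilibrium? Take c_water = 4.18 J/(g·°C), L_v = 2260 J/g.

Energy balance with sensible and latent terms:
steam→water at 100 °C releases m L_v = 11.2·2260 = 25312; condensate cools 100→T: 11.2·4.18·(T − 100) = 46.82(T − 100); original water: 769.12(T − 21.6)
815.94 T = 25312 + 4681.6 + 16613 = 46607
T ≈ 57.12 °C (< 100 °C, so full condensation is consistent).

T_f ≈ 57.1 °C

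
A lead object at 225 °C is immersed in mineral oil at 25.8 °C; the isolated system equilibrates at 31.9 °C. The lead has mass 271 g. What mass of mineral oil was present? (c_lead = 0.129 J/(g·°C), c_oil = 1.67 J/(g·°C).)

m ≈ 663 g

Heat gained plus heat lost sum to zero:
271·0.129·(31.9 − 225) + m·1.67·(31.9 − 25.8) = 0
10.19 m = 6750.6
m = 6750.6/10.19 ≈ 662.7 g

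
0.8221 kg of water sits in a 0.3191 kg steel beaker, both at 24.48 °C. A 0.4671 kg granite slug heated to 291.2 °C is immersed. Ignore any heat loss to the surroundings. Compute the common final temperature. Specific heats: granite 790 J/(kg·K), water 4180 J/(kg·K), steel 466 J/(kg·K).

With ΣQ=0 the equilibrium temperature is the m·c-weighted mean:
T_f = (369.01·291.2 + 3436.4·24.48 + 148.7·24.48) / (369.01 + 3436.4 + 148.7)
    = 195218 / 3954.1 ≈ 49.37 °C

T_f ≈ 49.4 °C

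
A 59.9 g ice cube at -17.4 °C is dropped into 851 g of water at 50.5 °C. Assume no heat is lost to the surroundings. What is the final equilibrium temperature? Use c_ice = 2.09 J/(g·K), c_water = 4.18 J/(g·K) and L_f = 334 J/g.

T_f ≈ 41.4 °C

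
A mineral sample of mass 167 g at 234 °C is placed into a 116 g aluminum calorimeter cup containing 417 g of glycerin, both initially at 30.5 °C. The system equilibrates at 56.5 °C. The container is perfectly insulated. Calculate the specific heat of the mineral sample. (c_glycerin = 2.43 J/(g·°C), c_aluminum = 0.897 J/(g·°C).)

c ≈ 0.98 J/(g·°C)

Let T be the final temperature. ΣQ_i = 0:
167×c×(56.5 − 234) + 417×2.43×(56.5 − 30.5) + 116×0.897×(56.5 − 30.5) = 0
-29642 c = -29051
c = -29051/-29642 ≈ 0.9801 J/(g·°C)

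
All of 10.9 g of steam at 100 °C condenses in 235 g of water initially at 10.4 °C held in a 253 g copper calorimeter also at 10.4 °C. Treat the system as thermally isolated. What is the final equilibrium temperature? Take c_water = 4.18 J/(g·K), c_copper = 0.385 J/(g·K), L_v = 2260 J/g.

T_f ≈ 35.9 °C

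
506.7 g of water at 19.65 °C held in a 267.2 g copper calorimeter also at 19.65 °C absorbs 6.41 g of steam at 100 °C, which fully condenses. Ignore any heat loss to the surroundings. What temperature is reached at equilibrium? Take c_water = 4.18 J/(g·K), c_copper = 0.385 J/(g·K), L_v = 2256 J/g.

T_f ≈ 27.0 °C

Energy conservation, ΣQ = 0:
latent heat released on condensation: 6.41×2256 = 14461
  condensed water 100 °C→T: 26.79(T − 100)
  original water: 2118(T − 19.65)
  cup: 102.87(T − 19.65)
2247.7 T = 14461 + 2679.4 + 43640 = 60781
T ≈ 27.04 °C, under the boiling point, so the assumption holds.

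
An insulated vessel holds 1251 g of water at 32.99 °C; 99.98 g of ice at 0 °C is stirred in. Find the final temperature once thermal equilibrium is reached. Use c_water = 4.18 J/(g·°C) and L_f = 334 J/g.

Net heat exchanged in the isolated system is zero:
latent heat to melt: 99.98·334 = 33393
  warm the meltwater: 417.92 T
  water cools: 1251·4.18·(T − 32.99) = 5229.2(T − 32.99)
5647.1 T = 172511 − 33393 = 139117
T ≈ 24.64 °C — above 0 °C, consistent with complete melting.

T_f ≈ 24.6 °C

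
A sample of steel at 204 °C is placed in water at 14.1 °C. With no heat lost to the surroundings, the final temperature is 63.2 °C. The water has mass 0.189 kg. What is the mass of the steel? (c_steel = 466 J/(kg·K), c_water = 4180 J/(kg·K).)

Heat lost by the steel = heat gained by the water:
m×466×(204 − 63.2) = 0.189×4180×(63.2 − 14.1)
65613 m = 38790  ⇒  m ≈ 0.5912 kg

m ≈ 0.591 kg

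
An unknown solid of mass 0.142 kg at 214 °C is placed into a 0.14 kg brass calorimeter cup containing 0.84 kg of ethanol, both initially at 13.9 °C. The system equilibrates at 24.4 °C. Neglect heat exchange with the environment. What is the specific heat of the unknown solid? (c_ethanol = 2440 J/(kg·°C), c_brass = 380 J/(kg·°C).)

Setting the total heat transfer to zero:
0.142×c×(24.4 − 214) + 0.84×2440×(24.4 − 13.9) + 0.14×380×(24.4 − 13.9) = 0
-26.92 c = -22079
c = -22079/-26.92 ≈ 820.1 J/(kg·°C)

c ≈ 820 J/(kg·°C)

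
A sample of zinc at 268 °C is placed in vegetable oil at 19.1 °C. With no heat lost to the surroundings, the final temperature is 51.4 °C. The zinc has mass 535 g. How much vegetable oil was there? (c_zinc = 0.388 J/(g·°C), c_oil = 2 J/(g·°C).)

Heat lost by the zinc = heat gained by the oil:
535·0.388·(268 − 51.4) = m·2·(51.4 − 19.1)
64.6 m = 44962  ⇒  m ≈ 696 g

m ≈ 696 g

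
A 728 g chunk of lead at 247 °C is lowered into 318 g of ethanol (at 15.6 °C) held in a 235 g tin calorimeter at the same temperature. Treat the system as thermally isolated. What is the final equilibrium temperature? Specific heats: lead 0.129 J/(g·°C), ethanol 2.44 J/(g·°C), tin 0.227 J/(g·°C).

T_f ≈ 39.1 °C

Setting the total heat transfer to zero:
728×0.129×(T − 247) + 318×2.44×(T − 15.6) + 235×0.227×(T − 15.6) = 0
93.91(T − 247) + 775.92(T − 15.6) + 53.34(T − 15.6) = 0
923.18 T = 36133
T ≈ 39.14 °C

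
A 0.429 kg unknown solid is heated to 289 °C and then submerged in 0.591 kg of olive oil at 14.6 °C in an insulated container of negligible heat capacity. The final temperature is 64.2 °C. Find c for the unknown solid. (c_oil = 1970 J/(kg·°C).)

c ≈ 599 J/(kg·°C)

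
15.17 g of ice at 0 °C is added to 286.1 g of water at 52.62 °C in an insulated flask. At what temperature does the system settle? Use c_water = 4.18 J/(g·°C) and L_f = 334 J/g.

Sum of m c ΔT and latent-heat terms is zero:
latent heat to melt: 15.17·334 = 5066.8; warm the meltwater: 63.41 T; water: 1195.9(T − 52.62)
1259.3 T = 62928 − 5066.8 = 57861
T ≈ 45.95 °C (positive, so assuming full melt was valid).

T_f ≈ 45.9 °C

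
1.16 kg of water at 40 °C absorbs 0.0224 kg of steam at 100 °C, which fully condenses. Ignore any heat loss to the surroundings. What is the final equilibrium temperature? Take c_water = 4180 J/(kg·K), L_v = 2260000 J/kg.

T_f ≈ 51.4 °C

Setting the total heat transfer to zero:
steam→water at 100 °C releases m L_v = 0.0224×2260000 = 50624
  condensed water 100 °C→T: 93.63(T − 100)
  water warms: 1.16×4180×(T − 40) = 4848.8(T − 40)
4942.4 T = 50624 + 9363.2 + 193952 = 253939
T ≈ 51.38 °C (< 100 °C, so full condensation is consistent).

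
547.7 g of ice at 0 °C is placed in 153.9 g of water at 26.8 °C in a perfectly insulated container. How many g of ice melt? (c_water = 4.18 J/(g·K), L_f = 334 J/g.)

Cooling the water to 0 °C releases 153.9·4.18·26.8 = 17240 J.
Fully melting the ice requires m_ice L_f = 547.7·334 = 182932 J.
Since 17240 < 182932 J, not all the ice melts; equilibrium is at 0 °C.
m_melt = 17240 / L_f = 51.62 g.

m_melted ≈ 51.6 g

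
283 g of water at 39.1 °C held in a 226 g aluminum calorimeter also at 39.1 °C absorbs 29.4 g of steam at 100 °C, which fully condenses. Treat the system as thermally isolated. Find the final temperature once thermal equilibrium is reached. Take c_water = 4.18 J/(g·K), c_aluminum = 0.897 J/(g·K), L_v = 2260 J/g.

T_f ≈ 88.1 °C

Conservation of energy gives ΣQ = 0:
latent heat released on condensation: 29.4×2260 = 66444
  condensate cools 100→T: 29.4×4.18×(T − 100) = 122.89(T − 100)
  water warms: 283×4.18×(T − 39.1) = 1182.9(T − 39.1)
  cup: 202.72(T − 39.1)
1508.6 T = 66444 + 12289 + 54179 = 132913
T ≈ 88.11 °C, under the boiling point, so the assumption holds.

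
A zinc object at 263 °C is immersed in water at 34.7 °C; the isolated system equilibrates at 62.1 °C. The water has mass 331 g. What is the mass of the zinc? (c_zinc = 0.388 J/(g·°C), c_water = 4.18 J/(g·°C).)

Setting the total heat transfer to zero:
m·0.388·(62.1 − 263) + 331·4.18·(62.1 − 34.7) = 0
-77.95 m = -37910
m = -37910/-77.95 ≈ 486.3 g

m ≈ 486 g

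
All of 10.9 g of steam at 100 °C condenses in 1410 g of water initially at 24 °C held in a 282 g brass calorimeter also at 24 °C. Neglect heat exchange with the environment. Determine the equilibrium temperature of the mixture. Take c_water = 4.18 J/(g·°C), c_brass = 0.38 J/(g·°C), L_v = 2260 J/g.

Conservation of energy gives ΣQ = 0:
steam→water at 100 °C releases m L_v = 10.9×2260 = 24634
  condensed water 100 °C→T: 45.56(T − 100)
  original water: 5893.8(T − 24)
  brass cup: 282×0.38×(T − 24) = 107.16(T − 24)
6046.5 T = 24634 + 4556.2 + 144023 = 173213
T ≈ 28.65 °C, under the boiling point, so the assumption holds.

T_f ≈ 28.6 °C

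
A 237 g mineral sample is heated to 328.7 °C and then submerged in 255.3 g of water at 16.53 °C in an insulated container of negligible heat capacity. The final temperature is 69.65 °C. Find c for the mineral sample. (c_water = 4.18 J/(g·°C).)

c ≈ 0.923 J/(g·°C)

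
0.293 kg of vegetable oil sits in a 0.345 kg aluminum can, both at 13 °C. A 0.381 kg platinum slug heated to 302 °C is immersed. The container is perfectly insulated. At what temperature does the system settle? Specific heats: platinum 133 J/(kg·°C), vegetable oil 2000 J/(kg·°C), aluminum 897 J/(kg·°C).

T_f ≈ 28.5 °C

Heat gained plus heat lost sum to zero:
0.381·133·(T − 302) + 0.293·2000·(T − 13) + 0.345·897·(T − 13) = 0
946.14 T = 26944
T = 26944/946.14 ≈ 28.48 °C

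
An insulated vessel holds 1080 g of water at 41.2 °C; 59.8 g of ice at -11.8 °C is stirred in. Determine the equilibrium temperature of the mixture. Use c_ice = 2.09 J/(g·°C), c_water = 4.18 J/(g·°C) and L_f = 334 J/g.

Let T be the final temperature. ΣQ_i = 0:
warm ice to 0 °C: 59.8·2.09·(0 − (-11.8)) = 1474.8
  fusion: m_ice L_f = 59.8·334 = 19973
  meltwater 0→T: 59.8·4.18·T = 249.96 T
  water: 4514.4(T − 41.2)
4764.4 T = 185993 − 21448 = 164545
T ≈ 34.54 °C (positive, so assuming full melt was valid).

T_f ≈ 34.5 °C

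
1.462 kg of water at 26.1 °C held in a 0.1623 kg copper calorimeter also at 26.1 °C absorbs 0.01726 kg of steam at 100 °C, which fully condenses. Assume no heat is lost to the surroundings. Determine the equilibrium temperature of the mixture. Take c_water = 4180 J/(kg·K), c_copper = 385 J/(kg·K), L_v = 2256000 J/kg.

T_f ≈ 33.2 °C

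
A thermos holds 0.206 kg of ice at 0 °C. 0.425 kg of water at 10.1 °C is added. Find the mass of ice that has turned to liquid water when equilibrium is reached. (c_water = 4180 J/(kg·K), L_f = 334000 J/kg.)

m_melted ≈ 0.0537 kg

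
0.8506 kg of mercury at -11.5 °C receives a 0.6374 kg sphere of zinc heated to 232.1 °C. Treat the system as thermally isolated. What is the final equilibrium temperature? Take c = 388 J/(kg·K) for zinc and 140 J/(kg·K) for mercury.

T_f ≈ 152.9 °C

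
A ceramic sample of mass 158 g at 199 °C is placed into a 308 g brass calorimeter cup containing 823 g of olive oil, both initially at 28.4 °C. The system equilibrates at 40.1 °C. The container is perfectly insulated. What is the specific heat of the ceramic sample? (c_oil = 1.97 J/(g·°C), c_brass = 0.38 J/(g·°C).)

c ≈ 0.81 J/(g·°C)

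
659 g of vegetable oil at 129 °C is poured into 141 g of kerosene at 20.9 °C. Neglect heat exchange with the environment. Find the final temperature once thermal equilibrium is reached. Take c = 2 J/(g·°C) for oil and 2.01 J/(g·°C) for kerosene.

T_f ≈ 109.9 °C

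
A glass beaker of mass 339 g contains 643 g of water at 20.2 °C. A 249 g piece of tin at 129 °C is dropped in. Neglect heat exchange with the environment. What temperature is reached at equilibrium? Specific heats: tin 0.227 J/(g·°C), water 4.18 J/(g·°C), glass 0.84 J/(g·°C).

With ΣQ=0 the equilibrium temperature is the m·c-weighted mean:
T_f = (56.52×129 + 2687.7×20.2 + 284.76×20.2) / (56.52 + 2687.7 + 284.76)
    = 67336 / 3029 ≈ 22.23 °C

T_f ≈ 22.2 °C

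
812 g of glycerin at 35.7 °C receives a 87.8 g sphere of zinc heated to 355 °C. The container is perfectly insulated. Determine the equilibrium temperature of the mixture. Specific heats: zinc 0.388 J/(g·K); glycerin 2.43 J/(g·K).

With ΣQ=0 the equilibrium temperature is the m·c-weighted mean:
T_f = (34.07*355 + 1973.2*35.7) / (34.07 + 1973.2)
    = 82535 / 2007.2 ≈ 41.12 °C

T_f ≈ 41.1 °C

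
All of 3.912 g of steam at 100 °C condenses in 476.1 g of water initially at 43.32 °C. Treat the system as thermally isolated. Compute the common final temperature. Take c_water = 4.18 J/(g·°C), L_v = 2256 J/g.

T_f ≈ 48.2 °C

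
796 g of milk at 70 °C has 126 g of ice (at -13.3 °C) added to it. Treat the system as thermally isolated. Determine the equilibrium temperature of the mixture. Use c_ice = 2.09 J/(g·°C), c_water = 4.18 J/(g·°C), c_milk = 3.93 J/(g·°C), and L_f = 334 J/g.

T_f ≈ 47.4 °C

Sum of m c ΔT and latent-heat terms is zero:
ice -13.3→0 °C: 126·2.09·13.3 = 3502.4
  fusion: m_ice L_f = 126·334 = 42084
  meltwater 0→T: 126·4.18·T = 526.68 T
  milk: 3128.3(T − 70)
3655 T = 218980 − 45586 = 173393
T ≈ 47.44 °C. Since T > 0 °C, the all-ice-melts assumption holds.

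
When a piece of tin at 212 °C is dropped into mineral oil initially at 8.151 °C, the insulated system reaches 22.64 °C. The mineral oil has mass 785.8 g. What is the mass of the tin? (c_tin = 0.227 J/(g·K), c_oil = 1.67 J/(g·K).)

Conservation of energy gives ΣQ = 0:
m×0.227×(22.64 − 212) + 785.8×1.67×(22.64 − 8.151) = 0
-42.98 m = -19014
m = -19014/-42.98 ≈ 442.3 g

m ≈ 442 g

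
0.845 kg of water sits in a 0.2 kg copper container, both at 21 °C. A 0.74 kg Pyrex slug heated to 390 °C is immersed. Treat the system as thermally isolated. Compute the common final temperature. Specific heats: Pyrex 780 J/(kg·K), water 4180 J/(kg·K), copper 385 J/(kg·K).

T_f is the heat-capacity-weighted average of the initial temperatures:
T_f = (577.2×390 + 3532.1×21 + 77×21) / (577.2 + 3532.1 + 77)
    = 300899 / 4186.3 ≈ 71.88 °C

T_f ≈ 71.9 °C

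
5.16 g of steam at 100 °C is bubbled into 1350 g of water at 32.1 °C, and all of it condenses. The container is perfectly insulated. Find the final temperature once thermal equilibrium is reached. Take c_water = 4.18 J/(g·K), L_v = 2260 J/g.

Energy balance with sensible and latent terms:
condense steam: −5.16·2260 = −11662; condensed water 100 °C→T: 21.57(T − 100); original water: 5643(T − 32.1)
5664.6 T = 11662 + 2156.9 + 181140 = 194959
T ≈ 34.42 °C (< 100 °C, so full condensation is consistent).

T_f ≈ 34.4 °C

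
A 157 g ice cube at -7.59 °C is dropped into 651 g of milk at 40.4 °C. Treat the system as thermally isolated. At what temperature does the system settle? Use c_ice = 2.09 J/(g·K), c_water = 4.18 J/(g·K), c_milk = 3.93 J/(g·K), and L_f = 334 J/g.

Setting the total heat transfer to zero:
ice -7.59→0 °C: 157·2.09·7.59 = 2490.5
  fusion: m_ice L_f = 157·334 = 52438
  meltwater 0→T: 157·4.18·T = 656.26 T
  milk cools: 651·3.93·(T − 40.4) = 2558.4(T − 40.4)
3214.7 T = 103361 − 54929 = 48432
T ≈ 15.07 °C (positive, so assuming full melt was valid).

T_f ≈ 15.1 °C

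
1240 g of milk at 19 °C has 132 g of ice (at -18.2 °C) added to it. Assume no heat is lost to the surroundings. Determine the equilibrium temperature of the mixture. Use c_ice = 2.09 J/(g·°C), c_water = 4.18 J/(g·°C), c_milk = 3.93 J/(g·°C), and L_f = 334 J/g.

T_f ≈ 8.0 °C

Taking heat into each body as positive, Σ m c ΔT = 0:
ice -18.2→0 °C: 132×2.09×18.2 = 5021
  melt ice: 132×334 = 44088
  meltwater 0→T: 132×4.18×T = 551.76 T
  milk cools: 1240×3.93×(T − 19) = 4873.2(T − 19)
5425 T = 92591 − 49109 = 43482
T ≈ 8.02 °C — above 0 °C, consistent with complete melting.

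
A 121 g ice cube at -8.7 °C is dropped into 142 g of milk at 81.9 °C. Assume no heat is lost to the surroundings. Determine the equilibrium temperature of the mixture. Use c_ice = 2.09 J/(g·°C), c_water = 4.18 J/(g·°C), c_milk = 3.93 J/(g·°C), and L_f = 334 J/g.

Energy conservation, ΣQ = 0:
ice -8.7→0 °C: 121·2.09·8.7 = 2200.1
  melt ice: 121·334 = 40414
  warm the meltwater: 505.78 T
  milk: 558.06(T − 81.9)
1063.8 T = 45705 − 42614 = 3091
T ≈ 2.91 °C. Since T > 0 °C, the all-ice-melts assumption holds.

T_f ≈ 2.9 °C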